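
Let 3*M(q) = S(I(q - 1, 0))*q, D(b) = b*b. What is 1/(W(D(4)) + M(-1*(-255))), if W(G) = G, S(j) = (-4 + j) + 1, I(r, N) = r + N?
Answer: 1/21351 ≈ 4.6836e-5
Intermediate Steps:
I(r, N) = N + r
D(b) = b²
S(j) = -3 + j
M(q) = q*(-4 + q)/3 (M(q) = ((-3 + (0 + (q - 1)))*q)/3 = ((-3 + (0 + (-1 + q)))*q)/3 = ((-3 + (-1 + q))*q)/3 = ((-4 + q)*q)/3 = (q*(-4 + q))/3 = q*(-4 + q)/3)
1/(W(D(4)) + M(-1*(-255))) = 1/(4² + (-1*(-255))*(-4 - 1*(-255))/3) = 1/(16 + (⅓)*255*(-4 + 255)) = 1/(16 + (⅓)*255*251) = 1/(16 + 21335) = 1/21351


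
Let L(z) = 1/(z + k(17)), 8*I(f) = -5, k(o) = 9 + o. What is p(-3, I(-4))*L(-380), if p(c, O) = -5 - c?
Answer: 1/177 ≈ 0.0056497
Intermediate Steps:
I(f) = -5/8 (I(f) = (1/8)*(-5) = -5/8)
L(z) = 1/(26 + z) (L(z) = 1/(z + (9 + 17)) = 1/(z + 26) = 1/(26 + z))
p(-3, I(-4))*L(-380) = (-5 - 1*(-3))/(26 - 380) = (-5 + 3)/(-354) = -2*(-1/354) = 1/177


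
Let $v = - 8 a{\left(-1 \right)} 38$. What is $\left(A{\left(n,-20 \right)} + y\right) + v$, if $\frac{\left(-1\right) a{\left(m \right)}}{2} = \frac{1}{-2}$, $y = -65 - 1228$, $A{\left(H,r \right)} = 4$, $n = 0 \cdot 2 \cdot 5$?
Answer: $-1593$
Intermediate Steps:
$n = 0$ ($n = 0 \cdot 5 = 0$)
$y = -1293$
$a{\left(m \right)} = 1$ ($a{\left(m \right)} = - \frac{2}{-2} = \left(-2\right) \left(- \frac{1}{2}\right) = 1$)
$v = -304$ ($v = \left(-8\right) 1 \cdot 38 = \left(-8\right) 38 = -304$)
$\left(A{\left(n,-20 \right)} + y\right) + v = \left(4 - 1293\right) - 304 = -1289 - 304 = -1593$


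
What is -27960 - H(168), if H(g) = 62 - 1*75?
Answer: -27947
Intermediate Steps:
H(g) = -13 (H(g) = 62 - 75 = -13)
-27960 - H(168) = -27960 - 1*(-13) = -27960 + 13 = -27947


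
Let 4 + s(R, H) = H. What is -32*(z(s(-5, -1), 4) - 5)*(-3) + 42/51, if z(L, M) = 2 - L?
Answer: 3278/17 ≈ 192.82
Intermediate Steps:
s(R, H) = -4 + H
-32*(z(s(-5, -1), 4) - 5)*(-3) + 42/51 = -32*((2 - (-4 - 1)) - 5)*(-3) + 42/51 = -32*((2 - 1*(-5)) - 5)*(-3) + 42*(1/51) = -32*((2 + 5) - 5)*(-3) + 14/17 = -32*(7 - 5)*(-3) + 14/17 = -64*(-3) + 14/17 = -32*(-6) + 14/17 = 192 + 14/17 = 3278/17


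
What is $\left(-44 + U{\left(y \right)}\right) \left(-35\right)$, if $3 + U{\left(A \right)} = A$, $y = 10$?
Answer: $1295$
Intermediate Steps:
$U{\left(A \right)} = -3 + A$
$\left(-44 + U{\left(y \right)}\right) \left(-35\right) = \left(-44 + \left(-3 + 10\right)\right) \left(-35\right) = \left(-44 + 7\right) \left(-35\right) = \left(-37\right) \left(-35\right) = 1295$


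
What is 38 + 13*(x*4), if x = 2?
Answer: 142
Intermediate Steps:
38 + 13*(x*4) = 38 + 13*(2*4) = 38 + 13*8 = 38 + 104 = 142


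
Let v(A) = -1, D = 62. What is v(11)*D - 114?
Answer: -176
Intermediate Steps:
v(11)*D - 114 = -1*62 - 114 = -62 - 114 = -176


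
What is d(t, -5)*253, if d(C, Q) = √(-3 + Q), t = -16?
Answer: 506*I*√2 ≈ 715.59*I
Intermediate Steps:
d(t, -5)*253 = √(-3 - 5)*253 = √(-8)*253 = (2*I*√2)*253 = 506*I*√2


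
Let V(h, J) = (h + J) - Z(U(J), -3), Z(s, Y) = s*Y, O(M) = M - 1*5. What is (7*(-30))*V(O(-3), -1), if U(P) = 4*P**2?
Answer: -630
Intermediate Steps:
O(M) = -5 + M (O(M) = M - 5 = -5 + M)
Z(s, Y) = Y*s
V(h, J) = J + h + 12*J**2 (V(h, J) = (h + J) - (-3)*4*J**2 = (J + h) - (-12)*J**2 = (J + h) + 12*J**2 = J + h + 12*J**2)
(7*(-30))*V(O(-3), -1) = (7*(-30))*(-1 + (-5 - 3) + 12*(-1)**2) = -210*(-1 - 8 + 12*1) = -210*(-1 - 8 + 12) = -210*3 = -630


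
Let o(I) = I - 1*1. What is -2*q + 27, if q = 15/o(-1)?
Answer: 42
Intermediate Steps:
o(I) = -1 + I (o(I) = I - 1 = -1 + I)
q = -15/2 (q = 15/(-1 - 1) = 15/(-2) = 15*(-½) = -15/2 ≈ -7.5000)
-2*q + 27 = -2*(-15/2) + 27 = 15 + 27 = 42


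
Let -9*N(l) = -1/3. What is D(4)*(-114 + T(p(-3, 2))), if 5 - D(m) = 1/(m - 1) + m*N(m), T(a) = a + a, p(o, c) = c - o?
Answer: -12688/27 ≈ -469.93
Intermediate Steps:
N(l) = 1/27 (N(l) = -(-1)/(9*3) = -⅑*(-⅓) = 1/27)
T(a) = 2*a
D(m) = 5 - 1/(-1 + m) - m/27 (D(m) = 5 - (1/(m - 1) + m*(1/27)) = 5 - (1/(-1 + m) + m/27) = 5 + (-1/(-1 + m) - m/27) = 5 - 1/(-1 + m) - m/27)
D(4)*(-114 + T(p(-3, 2))) = ((-162 - 1*4² + 136*4)/(27*(-1 + 4)))*(-114 + 2*(2 - 1*(-3))) = ((1/27)*(-162 - 1*16 + 544)/3)*(-114 + 2*(2 + 3)) = ((1/27)*(⅓)*(-162 - 16 + 544))*(-114 + 2*5) = ((1/27)*(⅓)*366)*(-114 + 10) = (122/27)*(-104) = -12688/27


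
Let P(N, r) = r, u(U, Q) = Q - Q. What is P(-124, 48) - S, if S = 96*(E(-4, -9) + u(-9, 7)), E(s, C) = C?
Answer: 912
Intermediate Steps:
u(U, Q) = 0
S = -864 (S = 96*(-9 + 0) = 96*(-9) = -864)
P(-124, 48) - S = 48 - 1*(-864) = 48 + 864 = 912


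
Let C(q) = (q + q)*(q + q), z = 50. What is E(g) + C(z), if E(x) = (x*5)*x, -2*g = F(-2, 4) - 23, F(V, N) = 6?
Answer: 41445/4 ≈ 10361.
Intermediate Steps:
C(q) = 4*q**2 (C(q) = (2*q)*(2*q) = 4*q**2)
g = 17/2 (g = -(6 - 23)/2 = -1/2*(-17) = 17/2 ≈ 8.5000)
E(x) = 5*x**2 (E(x) = (5*x)*x = 5*x**2)
E(g) + C(z) = 5*(17/2)**2 + 4*50**2 = 5*(289/4) + 4*2500 = 1445/4 + 10000 = 41445/4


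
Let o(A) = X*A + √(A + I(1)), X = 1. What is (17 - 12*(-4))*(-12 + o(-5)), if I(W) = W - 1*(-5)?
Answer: -1040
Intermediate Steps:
I(W) = 5 + W (I(W) = W + 5 = 5 + W)
o(A) = A + √(6 + A) (o(A) = 1*A + √(A + (5 + 1)) = A + √(A + 6) = A + √(6 + A))
(17 - 12*(-4))*(-12 + o(-5)) = (17 - 12*(-4))*(-12 + (-5 + √(6 - 5))) = (17 + 48)*(-12 + (-5 + √1)) = 65*(-12 + (-5 + 1)) = 65*(-12 - 4) = 65*(-16) = -1040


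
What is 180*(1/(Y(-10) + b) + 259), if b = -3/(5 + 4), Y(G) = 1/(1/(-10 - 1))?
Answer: 792270/17 ≈ 46604.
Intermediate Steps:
Y(G) = -11 (Y(G) = 1/(1/(-11)) = 1/(-1/11) = -11)
b = -1/3 (b = -3/9 = (1/9)*(-3) = -1/3 ≈ -0.33333)
180*(1/(Y(-10) + b) + 259) = 180*(1/(-11 - 1/3) + 259) = 180*(1/(-34/3) + 259) = 180*(-3/34 + 259) = 180*(8803/34) = 792270/17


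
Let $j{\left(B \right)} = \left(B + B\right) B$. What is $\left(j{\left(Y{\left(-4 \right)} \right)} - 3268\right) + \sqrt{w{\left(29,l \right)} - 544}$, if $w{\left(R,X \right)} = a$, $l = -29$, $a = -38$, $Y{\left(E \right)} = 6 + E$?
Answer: $-3260 + i \sqrt{582} \approx -3260.0 + 24.125 i$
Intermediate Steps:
$j{\left(B \right)} = 2 B^{2}$ ($j{\left(B \right)} = 2 B B = 2 B^{2}$)
$w{\left(R,X \right)} = -38$
$\left(j{\left(Y{\left(-4 \right)} \right)} - 3268\right) + \sqrt{w{\left(29,l \right)} - 544} = \left(2 \left(6 - 4\right)^{2} - 3268\right) + \sqrt{-38 - 544} = \left(2 \cdot 2^{2} - 3268\right) + \sqrt{-582} = \left(2 \cdot 4 - 3268\right) + i \sqrt{582} = \left(8 - 3268\right) + i \sqrt{582} = -3260 + i \sqrt{582}$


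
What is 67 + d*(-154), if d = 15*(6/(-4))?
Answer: 3532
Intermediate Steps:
d = -45/2 (d = 15*(6*(-¼)) = 15*(-3/2) = -45/2 ≈ -22.500)
67 + d*(-154) = 67 - 45/2*(-154) = 67 + 3465 = 3532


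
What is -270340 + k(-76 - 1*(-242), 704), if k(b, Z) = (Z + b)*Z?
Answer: 342140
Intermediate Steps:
k(b, Z) = Z*(Z + b)
-270340 + k(-76 - 1*(-242), 704) = -270340 + 704*(704 + (-76 - 1*(-242))) = -270340 + 704*(704 + (-76 + 242)) = -270340 + 704*(704 + 166) = -270340 + 704*870 = -270340 + 612480 = 342140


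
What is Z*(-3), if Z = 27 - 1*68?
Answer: 123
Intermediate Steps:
Z = -41 (Z = 27 - 68 = -41)
Z*(-3) = -41*(-3) = 123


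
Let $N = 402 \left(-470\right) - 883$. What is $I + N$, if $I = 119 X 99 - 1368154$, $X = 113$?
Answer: $-226724$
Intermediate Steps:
$I = -36901$ ($I = 119 \cdot 113 \cdot 99 - 1368154 = 13447 \cdot 99 - 1368154 = 1331253 - 1368154 = -36901$)
$N = -189823$ ($N = -188940 - 883 = -189823$)
$I + N = -36901 - 189823 = -226724$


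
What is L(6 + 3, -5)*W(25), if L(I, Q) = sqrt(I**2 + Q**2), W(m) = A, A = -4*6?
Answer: -24*sqrt(106) ≈ -247.10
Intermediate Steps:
A = -24
W(m) = -24
L(6 + 3, -5)*W(25) = sqrt((6 + 3)**2 + (-5)**2)*(-24) = sqrt(9**2 + 25)*(-24) = sqrt(81 + 25)*(-24) = sqrt(106)*(-24) = -24*sqrt(106)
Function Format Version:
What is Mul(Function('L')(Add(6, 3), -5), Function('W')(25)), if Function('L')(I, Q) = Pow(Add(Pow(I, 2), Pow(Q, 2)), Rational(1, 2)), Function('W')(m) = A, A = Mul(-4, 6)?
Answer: Mul(-24, Pow(106, Rational(1, 2))) ≈ -247.10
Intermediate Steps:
A = -24
Function('W')(m) = -24
Mul(Function('L')(Add(6, 3), -5), Function('W')(25)) = Mul(Pow(Add(Pow(Add(6, 3), 2), Pow(-5, 2)), Rational(1, 2)), -24) = Mul(Pow(Add(Pow(9, 2), 25), Rational(1, 2)), -24) = Mul(Pow(Add(81, 25), Rational(1, 2)), -24) = Mul(Pow(106, Rational(1, 2)), -24) = Mul(-24, Pow(106, Rational(1, 2)))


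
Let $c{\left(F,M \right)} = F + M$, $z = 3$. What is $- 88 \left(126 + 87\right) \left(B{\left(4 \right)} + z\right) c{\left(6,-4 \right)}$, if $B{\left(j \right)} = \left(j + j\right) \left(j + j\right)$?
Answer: $-2511696$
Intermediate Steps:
$B{\left(j \right)} = 4 j^{2}$ ($B{\left(j \right)} = 2 j 2 j = 4 j^{2}$)
$- 88 \left(126 + 87\right) \left(B{\left(4 \right)} + z\right) c{\left(6,-4 \right)} = - 88 \left(126 + 87\right) \left(4 \cdot 4^{2} + 3\right) \left(6 - 4\right) = \left(-88\right) 213 \left(4 \cdot 16 + 3\right) 2 = - 18744 \left(64 + 3\right) 2 = - 18744 \cdot 67 \cdot 2 = \left(-18744\right) 134 = -2511696$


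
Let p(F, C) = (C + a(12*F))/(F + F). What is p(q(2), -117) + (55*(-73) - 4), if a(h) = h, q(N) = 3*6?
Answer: -16065/4 ≈ -4016.3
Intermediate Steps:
q(N) = 18
p(F, C) = (C + 12*F)/(2*F) (p(F, C) = (C + 12*F)/(F + F) = (C + 12*F)/((2*F)) = (C + 12*F)*(1/(2*F)) = (C + 12*F)/(2*F))
p(q(2), -117) + (55*(-73) - 4) = (6 + (1/2)*(-117)/18) + (55*(-73) - 4) = (6 + (1/2)*(-117)*(1/18)) + (-4015 - 4) = (6 - 13/4) - 4019 = 11/4 - 4019 = -16065/4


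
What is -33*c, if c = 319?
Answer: -10527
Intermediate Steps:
-33*c = -33*319 = -10527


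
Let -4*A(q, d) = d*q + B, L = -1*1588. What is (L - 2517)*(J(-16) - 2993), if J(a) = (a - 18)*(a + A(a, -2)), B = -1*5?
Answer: 18222095/2 ≈ 9.1110e+6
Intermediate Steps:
B = -5
L = -1588
A(q, d) = 5/4 - d*q/4 (A(q, d) = -(d*q - 5)/4 = -(-5 + d*q)/4 = 5/4 - d*q/4)
J(a) = (-18 + a)*(5/4 + 3*a/2) (J(a) = (a - 18)*(a + (5/4 - ¼*(-2)*a)) = (-18 + a)*(a + (5/4 + a/2)) = (-18 + a)*(5/4 + 3*a/2))
(L - 2517)*(J(-16) - 2993) = (-1588 - 2517)*((-45/2 - 103/4*(-16) + (3/2)*(-16)²) - 2993) = -4105*((-45/2 + 412 + (3/2)*256) - 2993) = -4105*((-45/2 + 412 + 384) - 2993) = -4105*(1547/2 - 2993) = -4105*(-4439/2) = 18222095/2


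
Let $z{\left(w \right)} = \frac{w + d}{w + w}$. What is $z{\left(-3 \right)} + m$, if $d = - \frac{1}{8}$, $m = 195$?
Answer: $\frac{9385}{48} \approx 195.52$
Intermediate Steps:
$d = - \frac{1}{8}$ ($d = \left(-1\right) \frac{1}{8} = - \frac{1}{8} \approx -0.125$)
$z{\left(w \right)} = \frac{- \frac{1}{8} + w}{2 w}$ ($z{\left(w \right)} = \frac{w - \frac{1}{8}}{w + w} = \frac{- \frac{1}{8} + w}{2 w}$)
$z{\left(-3 \right)} + m = \frac{-1 + 8 \left(-3\right)}{16 \left(-3\right)} + 195 = \frac{1}{16} \left(- \frac{1}{3}\right) \left(-1 - 24\right) + 195 = \frac{1}{16} \left(- \frac{1}{3}\right) \left(-25\right) + 195 = \frac{25}{48} + 195 = \frac{9385}{48}$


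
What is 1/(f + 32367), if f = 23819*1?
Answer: 1/56186 ≈ 1.7798e-5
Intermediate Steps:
f = 23819
1/(f + 32367) = 1/(23819 + 32367) = 1/56186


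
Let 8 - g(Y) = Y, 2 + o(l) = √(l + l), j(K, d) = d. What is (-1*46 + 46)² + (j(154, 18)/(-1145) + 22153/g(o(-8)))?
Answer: 126824881/66410 + 22153*I/29 ≈ 1909.7 + 763.9*I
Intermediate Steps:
o(l) = -2 + √2*√l (o(l) = -2 + √(l + l) = -2 + √(2*l) = -2 + √2*√l)
g(Y) = 8 - Y
(-1*46 + 46)² + (j(154, 18)/(-1145) + 22153/g(o(-8))) = (-1*46 + 46)² + (18/(-1145) + 22153/(8 - (-2 + √2*√(-8)))) = (-46 + 46)² + (18*(-1/1145) + 22153/(8 - (-2 + √2*(2*I*√2)))) = 0² + (-18/1145 + 22153/(8 - (-2 + 4*I))) = 0 + (-18/1145 + 22153/(8 + (2 - 4*I))) = 0 + (-18/1145 + 22153/(10 - 4*I)) = 0 + (-18/1145 + 22153*((10 + 4*I)/116)) = 0 + (-18/1145 + 22153*(10 + 4*I)/116) = -18/1145 + 22153*(10 + 4*I)/116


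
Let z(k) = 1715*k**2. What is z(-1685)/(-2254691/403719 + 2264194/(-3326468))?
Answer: -3269613952240201760250/4207127799437 ≈ -7.7716e+8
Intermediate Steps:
z(-1685)/(-2254691/403719 + 2264194/(-3326468)) = (1715*(-1685)**2)/(-2254691/403719 + 2264194/(-3326468)) = (1715*2839225)/(-2254691*1/403719 + 2264194*(-1/3326468)) = 4869270875/(-2254691/403719 - 1132097/1663234) = 4869270875/(-4207127799437/671479167246) = 4869270875*(-671479167246/4207127799437) = -3269613952240201760250/4207127799437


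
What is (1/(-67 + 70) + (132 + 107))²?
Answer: 515524/9 ≈ 57280.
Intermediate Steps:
(1/(-67 + 70) + (132 + 107))² = (1/3 + 239)² = (⅓ + 239)² = (718/3)² = 515524/9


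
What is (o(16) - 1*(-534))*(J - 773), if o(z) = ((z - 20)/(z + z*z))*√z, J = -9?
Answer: -417542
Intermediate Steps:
o(z) = √z*(-20 + z)/(z + z²) (o(z) = ((-20 + z)/(z + z²))*√z = √z*(-20 + z)/(z + z²))
(o(16) - 1*(-534))*(J - 773) = ((-20 + 16)/(√16*(1 + 16)) - 1*(-534))*(-9 - 773) = ((¼)*(-4)/17 + 534)*(-782) = ((¼)*(1/17)*(-4) + 534)*(-782) = (-1/17 + 534)*(-782) = (9077/17)*(-782) = -417542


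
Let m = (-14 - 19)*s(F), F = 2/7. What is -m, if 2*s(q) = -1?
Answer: -33/2 ≈ -16.500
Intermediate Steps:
F = 2/7 (F = 2*(⅐) = 2/7 ≈ 0.28571)
s(q) = -½ (s(q) = (½)*(-1) = -½)
m = 33/2 (m = (-14 - 19)*(-½) = -33*(-½) = 33/2 ≈ 16.500)
-m = -1*33/2 = -33/2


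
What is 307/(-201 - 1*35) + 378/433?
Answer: -43723/102188 ≈ -0.42787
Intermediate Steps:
307/(-201 - 1*35) + 378/433 = 307/(-201 - 35) + 378*(1/433) = 307/(-236) + 378/433 = 307*(-1/236) + 378/433 = -307/236 + 378/433 = -43723/102188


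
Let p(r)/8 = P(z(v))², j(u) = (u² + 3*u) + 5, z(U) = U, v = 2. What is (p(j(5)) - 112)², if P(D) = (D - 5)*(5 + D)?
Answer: 11669056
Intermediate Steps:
P(D) = (-5 + D)*(5 + D)
j(u) = 5 + u² + 3*u
p(r) = 3528 (p(r) = 8*(-25 + 2²)² = 8*(-25 + 4)² = 8*(-21)² = 8*441 = 3528)
(p(j(5)) - 112)² = (3528 - 112)² = 3416² = 11669056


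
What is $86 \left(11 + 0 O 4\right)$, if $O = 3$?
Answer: $946$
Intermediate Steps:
$86 \left(11 + 0 O 4\right) = 86 \left(11 + 0 \cdot 3 \cdot 4\right) = 86 \left(11 + 0 \cdot 4\right) = 86 \left(11 + 0\right) = 86 \cdot 11 = 946$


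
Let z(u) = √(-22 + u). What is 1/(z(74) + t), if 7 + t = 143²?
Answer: 10221/208937656 - √13/208937656 ≈ 4.8902e-5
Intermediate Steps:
t = 20442 (t = -7 + 143² = -7 + 20449 = 20442)
1/(z(74) + t) = 1/(√(-22 + 74) + 20442) = 1/(√52 + 20442) = 1/(2*√13 + 20442) = 1/(20442 + 2*√13)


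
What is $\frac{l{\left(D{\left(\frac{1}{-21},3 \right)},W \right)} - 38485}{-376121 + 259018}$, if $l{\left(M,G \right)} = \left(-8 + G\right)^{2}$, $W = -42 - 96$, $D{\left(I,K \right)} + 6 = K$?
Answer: $\frac{17169}{117103} \approx 0.14661$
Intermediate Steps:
$D{\left(I,K \right)} = -6 + K$
$W = -138$
$\frac{l{\left(D{\left(\frac{1}{-21},3 \right)},W \right)} - 38485}{-376121 + 259018} = \frac{\left(-8 - 138\right)^{2} - 38485}{-376121 + 259018} = \frac{\left(-146\right)^{2} - 38485}{-117103} = \left(21316 - 38485\right) \left(- \frac{1}{117103}\right) = \left(-17169\right) \left(- \frac{1}{117103}\right) = \frac{17169}{117103}$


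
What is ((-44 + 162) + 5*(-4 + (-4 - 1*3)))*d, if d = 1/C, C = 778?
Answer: 63/778 ≈ 0.080977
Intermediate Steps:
d = 1/778 ≈ 0.0012853
((-44 + 162) + 5*(-4 + (-4 - 1*3)))*d = ((-44 + 162) + 5*(-4 + (-4 - 1*3)))*(1/778) = (118 + 5*(-4 + (-4 - 3)))*(1/778) = (118 + 5*(-4 - 7))*(1/778) = (118 + 5*(-11))*(1/778) = (118 - 55)*(1/778) = 63*(1/778) = 63/778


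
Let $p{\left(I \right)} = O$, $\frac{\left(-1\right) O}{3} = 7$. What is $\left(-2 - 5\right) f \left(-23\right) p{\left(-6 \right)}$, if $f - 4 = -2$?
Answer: $-6762$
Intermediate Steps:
$f = 2$ ($f = 4 - 2 = 2$)
$O = -21$ ($O = \left(-3\right) 7 = -21$)
$p{\left(I \right)} = -21$
$\left(-2 - 5\right) f \left(-23\right) p{\left(-6 \right)} = \left(-2 - 5\right) 2 \left(-23\right) \left(-21\right) = \left(-7\right) 2 \left(-23\right) \left(-21\right) = \left(-14\right) \left(-23\right) \left(-21\right) = 322 \left(-21\right) = -6762$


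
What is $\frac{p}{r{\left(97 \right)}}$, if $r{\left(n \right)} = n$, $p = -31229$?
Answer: $- \frac{31229}{97} \approx -321.95$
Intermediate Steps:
$\frac{p}{r{\left(97 \right)}} = - \frac{31229}{97}$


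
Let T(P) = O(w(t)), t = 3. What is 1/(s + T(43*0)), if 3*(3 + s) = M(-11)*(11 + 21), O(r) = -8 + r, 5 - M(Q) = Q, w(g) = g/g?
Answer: 3/482 ≈ 0.0062241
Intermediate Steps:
w(g) = 1
M(Q) = 5 - Q
s = 503/3 (s = -3 + ((5 - 1*(-11))*(11 + 21))/3 = -3 + ((5 + 11)*32)/3 = -3 + (16*32)/3 = -3 + (⅓)*512 = -3 + 512/3 = 503/3 ≈ 167.67)
T(P) = -7 (T(P) = -8 + 1 = -7)
1/(s + T(43*0)) = 1/(503/3 - 7) = 1/(482/3) = 3/482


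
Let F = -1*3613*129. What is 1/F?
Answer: -1/466077 ≈ -2.1456e-6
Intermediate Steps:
F = -466077 (F = -3613*129 = -466077)
1/F = 1/(-466077) = -1/466077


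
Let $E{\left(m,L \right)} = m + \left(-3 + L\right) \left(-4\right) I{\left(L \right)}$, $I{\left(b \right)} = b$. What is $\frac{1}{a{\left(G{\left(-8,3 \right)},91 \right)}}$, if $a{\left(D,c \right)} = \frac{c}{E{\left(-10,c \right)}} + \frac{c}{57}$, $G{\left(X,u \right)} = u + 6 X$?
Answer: $\frac{1826394}{2910635} \approx 0.62749$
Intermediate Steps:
$E{\left(m,L \right)} = m + L \left(12 - 4 L\right)$ ($E{\left(m,L \right)} = m + \left(-3 + L\right) \left(-4\right) L = m + \left(12 - 4 L\right) L = m + L \left(12 - 4 L\right)$)
$a{\left(D,c \right)} = \frac{c}{57} + \frac{c}{-10 - 4 c^{2} + 12 c}$ ($a{\left(D,c \right)} = \frac{c}{-10 - 4 c^{2} + 12 c} + \frac{c}{57} = \frac{c}{57} + \frac{c}{-10 - 4 c^{2} + 12 c}$)
$\frac{1}{a{\left(G{\left(-8,3 \right)},91 \right)}} = \frac{1}{\frac{1}{114} \cdot 91 \frac{1}{5 - 546 + 2 \cdot 91^{2}} \left(-47 - 1092 + 4 \cdot 91^{2}\right)} = \frac{1}{\frac{1}{114} \cdot 91 \frac{1}{5 - 546 + 2 \cdot 8281} \left(-47 - 1092 + 4 \cdot 8281\right)} = \frac{1}{\frac{1}{114} \cdot 91 \frac{1}{5 - 546 + 16562} \left(-47 - 1092 + 33124\right)} = \frac{1}{\frac{1}{114} \cdot 91 \cdot \frac{1}{16021} \cdot 31985} = \frac{1}{\frac{2910635}{1826394}} = \frac{1826394}{2910635}$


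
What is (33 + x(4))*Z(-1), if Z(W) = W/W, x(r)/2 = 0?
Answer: 33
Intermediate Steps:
x(r) = 0 (x(r) = 2*0 = 0)
Z(W) = 1
(33 + x(4))*Z(-1) = (33 + 0)*1 = 33*1 = 33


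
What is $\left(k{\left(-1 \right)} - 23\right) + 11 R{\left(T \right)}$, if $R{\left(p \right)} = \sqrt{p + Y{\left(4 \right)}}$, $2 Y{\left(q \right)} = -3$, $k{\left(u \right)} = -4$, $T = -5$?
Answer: $-27 + \frac{11 i \sqrt{26}}{2} \approx -27.0 + 28.045 i$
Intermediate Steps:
$Y{\left(q \right)} = - \frac{3}{2}$ ($Y{\left(q \right)} = \frac{1}{2} \left(-3\right) = - \frac{3}{2}$)
$R{\left(p \right)} = \sqrt{- \frac{3}{2} + p}$ ($R{\left(p \right)} = \sqrt{p - \frac{3}{2}} = \sqrt{- \frac{3}{2} + p}$)
$\left(k{\left(-1 \right)} - 23\right) + 11 R{\left(T \right)} = \left(-4 - 23\right) + 11 \frac{\sqrt{-6 + 4 \left(-5\right)}}{2} = -27 + 11 \frac{\sqrt{-6 - 20}}{2} = -27 + 11 \frac{\sqrt{-26}}{2} = -27 + 11 \frac{i \sqrt{26}}{2} = -27 + \frac{11 i \sqrt{26}}{2}$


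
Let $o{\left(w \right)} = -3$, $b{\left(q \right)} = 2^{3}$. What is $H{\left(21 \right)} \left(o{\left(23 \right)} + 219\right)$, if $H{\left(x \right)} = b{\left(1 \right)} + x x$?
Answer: $96984$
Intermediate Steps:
$b{\left(q \right)} = 8$
$H{\left(x \right)} = 8 + x^{2}$ ($H{\left(x \right)} = 8 + x x = 8 + x^{2}$)
$H{\left(21 \right)} \left(o{\left(23 \right)} + 219\right) = \left(8 + 21^{2}\right) \left(-3 + 219\right) = \left(8 + 441\right) 216 = 449 \cdot 216 = 96984$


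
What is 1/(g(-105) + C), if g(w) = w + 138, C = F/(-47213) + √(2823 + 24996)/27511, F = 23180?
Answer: 4985943138827869207/162088187036037409610 - 16724692469607*√3091/162088187036037409610 ≈ 0.030755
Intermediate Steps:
C = -23180/47213 + 3*√3091/27511 (C = 23180/(-47213) + √(2823 + 24996)/27511 = 23180*(-1/47213) + √27819*(1/27511) = -23180/47213 + (3*√3091)*(1/27511) = -23180/47213 + 3*√3091/27511 ≈ -0.48490)
g(w) = 138 + w
1/(g(-105) + C) = 1/((138 - 105) + (-23180/47213 + 3*√3091/27511)) = 1/(33 + (-23180/47213 + 3*√3091/27511)) = 1/(1534849/47213 + 3*√3091/27511)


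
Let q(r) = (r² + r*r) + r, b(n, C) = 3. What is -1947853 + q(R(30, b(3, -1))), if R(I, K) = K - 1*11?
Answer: -1947733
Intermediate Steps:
R(I, K) = -11 + K (R(I, K) = K - 11 = -11 + K)
q(r) = r + 2*r² (q(r) = (r² + r²) + r = 2*r² + r = r + 2*r²)
-1947853 + q(R(30, b(3, -1))) = -1947853 + (-11 + 3)*(1 + 2*(-11 + 3)) = -1947853 - 8*(1 + 2*(-8)) = -1947853 - 8*(1 - 16) = -1947853 - 8*(-15) = -1947853 + 120 = -1947733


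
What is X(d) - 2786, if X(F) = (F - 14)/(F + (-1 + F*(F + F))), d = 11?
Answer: -234025/84 ≈ -2786.0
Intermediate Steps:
X(F) = (-14 + F)/(-1 + F + 2*F²) (X(F) = (-14 + F)/(F + (-1 + F*(2*F))) = (-14 + F)/(F + (-1 + 2*F²)) = (-14 + F)/(-1 + F + 2*F²))
X(d) - 2786 = (-14 + 11)/(-1 + 11 + 2*11²) - 2786 = -3/(-1 + 11 + 2*121) - 2786 = -3/(-1 + 11 + 242) - 2786 = -3/252 - 2786 = (1/252)*(-3) - 2786 = -1/84 - 2786 = -234025/84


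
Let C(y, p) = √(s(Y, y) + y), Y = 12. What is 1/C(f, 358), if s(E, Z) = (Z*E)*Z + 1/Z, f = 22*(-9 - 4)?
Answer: √3210545338/56128415 ≈ 0.0010095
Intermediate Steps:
f = -286 (f = 22*(-13) = -286)
s(E, Z) = 1/Z + E*Z² (s(E, Z) = (E*Z)*Z + 1/Z = E*Z² + 1/Z = 1/Z + E*Z²)
C(y, p) = √(y + (1 + 12*y³)/y) (C(y, p) = √((1 + 12*y³)/y + y) = √(y + (1 + 12*y³)/y))
1/C(f, 358) = 1/(√(-286 + 1/(-286) + 12*(-286)²)) = 1/(√(-286 - 1/286 + 12*81796)) = 1/(√(-286 - 1/286 + 981552)) = 1/(√(280642075/286)) = 1/(5*√3210545338/286) = √3210545338/56128415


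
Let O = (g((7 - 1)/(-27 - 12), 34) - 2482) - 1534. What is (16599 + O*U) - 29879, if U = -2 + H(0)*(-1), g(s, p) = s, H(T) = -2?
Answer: -13280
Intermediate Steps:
O = -52210/13 (O = ((7 - 1)/(-27 - 12) - 2482) - 1534 = (6/(-39) - 2482) - 1534 = (6*(-1/39) - 2482) - 1534 = (-2/13 - 2482) - 1534 = -32268/13 - 1534 = -52210/13 ≈ -4016.2)
U = 0 (U = -2 - 2*(-1) = -2 + 2 = 0)
(16599 + O*U) - 29879 = (16599 - 52210/13*0) - 29879 = (16599 + 0) - 29879 = 16599 - 29879 = -13280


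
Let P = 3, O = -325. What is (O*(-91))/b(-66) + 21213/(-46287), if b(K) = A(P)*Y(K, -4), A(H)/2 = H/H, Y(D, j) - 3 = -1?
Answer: 152094797/20572 ≈ 7393.3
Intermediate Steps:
Y(D, j) = 2 (Y(D, j) = 3 - 1 = 2)
A(H) = 2 (A(H) = 2*(H/H) = 2*1 = 2)
b(K) = 4 (b(K) = 2*2 = 4)
(O*(-91))/b(-66) + 21213/(-46287) = -325*(-91)/4 + 21213/(-46287) = 29575*(¼) + 21213*(-1/46287) = 29575/4 - 2357/5143 = 152094797/20572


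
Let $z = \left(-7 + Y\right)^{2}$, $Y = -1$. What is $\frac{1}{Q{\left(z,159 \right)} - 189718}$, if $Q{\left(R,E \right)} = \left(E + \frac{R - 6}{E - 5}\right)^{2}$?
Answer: $- \frac{5929}{974236038} \approx -6.0858 \cdot 10^{-6}$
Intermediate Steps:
$z = 64$ ($z = \left(-7 - 1\right)^{2} = \left(-8\right)^{2} = 64$)
$Q{\left(R,E \right)} = \left(E + \frac{-6 + R}{-5 + E}\right)^{2}$
$\frac{1}{Q{\left(z,159 \right)} - 189718} = \frac{1}{\frac{\left(-6 + 64 + 159^{2} - 795\right)^{2}}{\left(-5 + 159\right)^{2}} - 189718} = \frac{1}{\frac{\left(-6 + 64 + 25281 - 795\right)^{2}}{23716} - 189718} = \frac{1}{\frac{24544^{2}}{23716} - 189718} = \frac{1}{\frac{1}{23716} \cdot 602407936 - 189718} = \frac{1}{\frac{150601984}{5929} - 189718} = \frac{1}{- \frac{974236038}{5929}} = - \frac{5929}{974236038}$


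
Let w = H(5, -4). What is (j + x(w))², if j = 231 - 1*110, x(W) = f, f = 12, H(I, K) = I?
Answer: 17689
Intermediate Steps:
w = 5
x(W) = 12
j = 121 (j = 231 - 110 = 121)
(j + x(w))² = (121 + 12)² = 133² = 17689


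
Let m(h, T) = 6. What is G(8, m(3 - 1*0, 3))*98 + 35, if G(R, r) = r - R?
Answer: -161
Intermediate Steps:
G(8, m(3 - 1*0, 3))*98 + 35 = (6 - 1*8)*98 + 35 = (6 - 8)*98 + 35 = -2*98 + 35 = -196 + 35 = -161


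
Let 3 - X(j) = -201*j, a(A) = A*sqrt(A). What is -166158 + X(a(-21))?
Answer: -166155 - 4221*I*sqrt(21) ≈ -1.6616e+5 - 19343.0*I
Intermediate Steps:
a(A) = A**(3/2)
X(j) = 3 + 201*j (X(j) = 3 - (-201)*j = 3 + 201*j)
-166158 + X(a(-21)) = -166158 + (3 + 201*(-21)**(3/2)) = -166158 + (3 + 201*(-21*I*sqrt(21))) = -166158 + (3 - 4221*I*sqrt(21)) = -166155 - 4221*I*sqrt(21)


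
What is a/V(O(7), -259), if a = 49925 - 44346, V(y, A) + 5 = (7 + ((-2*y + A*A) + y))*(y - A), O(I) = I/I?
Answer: 5579/17442615 ≈ 0.00031985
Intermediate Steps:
O(I) = 1
V(y, A) = -5 + (y - A)*(7 + A² - y) (V(y, A) = -5 + (7 + ((-2*y + A*A) + y))*(y - A) = -5 + (7 + ((-2*y + A²) + y))*(y - A) = -5 + (7 + ((A² - 2*y) + y))*(y - A) = -5 + (7 + (A² - y))*(y - A) = -5 + (7 + A² - y)*(y - A) = -5 + (y - A)*(7 + A² - y))
a = 5579
a/V(O(7), -259) = 5579/(-5 - 1*(-259)³ - 1*1² - 7*(-259) + 7*1 - 259*1 + 1*(-259)²) = 5579/(-5 - 1*(-17373979) - 1*1 + 1813 + 7 - 259 + 1*67081) = 5579/(-5 + 17373979 - 1 + 1813 + 7 - 259 + 67081) = 5579/17442615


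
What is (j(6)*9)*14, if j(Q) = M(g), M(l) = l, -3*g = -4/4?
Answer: 42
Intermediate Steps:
g = ⅓ (g = -(-4)/(3*4) = -⅓*(-1) = ⅓ ≈ 0.33333)
j(Q) = ⅓
(j(6)*9)*14 = ((⅓)*9)*14 = 3*14 = 42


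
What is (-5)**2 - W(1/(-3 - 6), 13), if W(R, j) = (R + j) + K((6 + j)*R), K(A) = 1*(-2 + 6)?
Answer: 73/9 ≈ 8.1111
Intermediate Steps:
K(A) = 4 (K(A) = 1*4 = 4)
W(R, j) = 4 + R + j (W(R, j) = (R + j) + 4 = 4 + R + j)
(-5)**2 - W(1/(-3 - 6), 13) = (-5)**2 - (4 + 1/(-3 - 6) + 13) = 25 - (4 + 1/(-9) + 13) = 25 - (4 - 1/9 + 13) = 25 - 1*152/9 = 25 - 152/9 = 73/9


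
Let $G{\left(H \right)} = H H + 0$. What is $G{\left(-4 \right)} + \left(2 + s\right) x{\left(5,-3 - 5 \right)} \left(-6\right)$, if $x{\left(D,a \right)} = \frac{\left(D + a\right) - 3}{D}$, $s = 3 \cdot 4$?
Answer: $\frac{584}{5} \approx 116.8$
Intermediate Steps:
$s = 12$
$x{\left(D,a \right)} = \frac{-3 + D + a}{D}$
$G{\left(H \right)} = H^{2}$ ($G{\left(H \right)} = H^{2} + 0 = H^{2}$)
$G{\left(-4 \right)} + \left(2 + s\right) x{\left(5,-3 - 5 \right)} \left(-6\right) = \left(-4\right)^{2} + \left(2 + 12\right) \frac{-3 + 5 - 8}{5} \left(-6\right) = 16 + 14 \frac{-3 + 5 - 8}{5} \left(-6\right) = 16 + 14 \cdot \frac{1}{5} \left(-6\right) \left(-6\right) = 16 + 14 \left(- \frac{6}{5}\right) \left(-6\right) = 16 - - \frac{504}{5} = 16 + \frac{504}{5} = \frac{584}{5}$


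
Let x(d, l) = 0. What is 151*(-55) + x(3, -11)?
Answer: -8305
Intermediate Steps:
151*(-55) + x(3, -11) = 151*(-55) + 0 = -8305 + 0 = -8305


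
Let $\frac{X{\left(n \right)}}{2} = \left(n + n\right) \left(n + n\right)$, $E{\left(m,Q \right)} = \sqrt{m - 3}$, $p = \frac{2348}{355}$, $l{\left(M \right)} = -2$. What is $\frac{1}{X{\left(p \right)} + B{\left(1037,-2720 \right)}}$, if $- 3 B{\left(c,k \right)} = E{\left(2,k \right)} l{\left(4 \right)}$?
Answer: $\frac{12506200768800}{4376797345234129} - \frac{47646901875 i}{8753594690468258} \approx 0.0028574 - 5.4431 \cdot 10^{-6} i$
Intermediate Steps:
$p = \frac{2348}{355}$ ($p = 2348 \cdot \frac{1}{355} = \frac{2348}{355} \approx 6.6141$)
$E{\left(m,Q \right)} = \sqrt{-3 + m}$
$X{\left(n \right)} = 8 n^{2}$ ($X{\left(n \right)} = 2 \left(n + n\right) \left(n + n\right) = 2 \cdot 2 n 2 n = 2 \cdot 4 n^{2} = 8 n^{2}$)
$B{\left(c,k \right)} = \frac{2 i}{3}$ ($B{\left(c,k \right)} = - \frac{\sqrt{-3 + 2} \left(-2\right)}{3} = - \frac{\sqrt{-1} \left(-2\right)}{3} = - \frac{i \left(-2\right)}{3} = - \frac{\left(-2\right) i}{3} = \frac{2 i}{3}$)
$\frac{1}{X{\left(p \right)} + B{\left(1037,-2720 \right)}} = \frac{1}{8 \left(\frac{2348}{355}\right)^{2} + \frac{2 i}{3}} = \frac{1}{8 \cdot \frac{5513104}{126025} + \frac{2 i}{3}} = \frac{1}{\frac{44104832}{126025} + \frac{2 i}{3}} = \frac{142940705625 \left(\frac{44104832}{126025} - \frac{2 i}{3}\right)}{17507189380936516}$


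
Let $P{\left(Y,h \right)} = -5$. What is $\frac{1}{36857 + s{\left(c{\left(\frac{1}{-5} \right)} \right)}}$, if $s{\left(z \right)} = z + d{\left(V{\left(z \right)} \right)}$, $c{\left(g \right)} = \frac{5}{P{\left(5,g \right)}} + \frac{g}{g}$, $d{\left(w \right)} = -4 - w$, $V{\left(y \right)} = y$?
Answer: $\frac{1}{36853} \approx 2.7135 \cdot 10^{-5}$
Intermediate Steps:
$c{\left(g \right)} = 0$ ($c{\left(g \right)} = \frac{5}{-5} + \frac{g}{g} = 5 \left(- \frac{1}{5}\right) + 1 = -1 + 1 = 0$)
$s{\left(z \right)} = -4$ ($s{\left(z \right)} = z - \left(4 + z\right) = -4$)
$\frac{1}{36857 + s{\left(c{\left(\frac{1}{-5} \right)} \right)}} = \frac{1}{36857 - 4} = \frac{1}{36853}$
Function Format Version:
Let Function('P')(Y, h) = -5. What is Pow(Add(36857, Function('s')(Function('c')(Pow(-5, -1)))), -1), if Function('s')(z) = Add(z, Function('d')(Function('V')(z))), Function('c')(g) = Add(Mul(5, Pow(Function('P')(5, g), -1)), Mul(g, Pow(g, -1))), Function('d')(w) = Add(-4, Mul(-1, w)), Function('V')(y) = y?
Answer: Rational(1, 36853) ≈ 2.7135e-5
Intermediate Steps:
Function('c')(g) = 0 (Function('c')(g) = Add(Mul(5, Pow(-5, -1)), Mul(g, Pow(g, -1))) = Add(Mul(5, Rational(-1, 5)), 1) = Add(-1, 1) = 0)
Function('s')(z) = -4 (Function('s')(z) = Add(z, Add(-4, Mul(-1, z))) = -4)
Pow(Add(36857, Function('s')(Function('c')(Pow(-5, -1)))), -1) = Pow(Add(36857, -4), -1) = Pow(36853, -1) = Rational(1, 36853)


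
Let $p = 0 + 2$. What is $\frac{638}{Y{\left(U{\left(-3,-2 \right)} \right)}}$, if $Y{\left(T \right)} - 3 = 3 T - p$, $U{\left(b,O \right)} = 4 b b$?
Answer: $\frac{638}{109} \approx 5.8532$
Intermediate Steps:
$p = 2$
$U{\left(b,O \right)} = 4 b^{2}$
$Y{\left(T \right)} = 1 + 3 T$ ($Y{\left(T \right)} = 3 + \left(3 T - 2\right) = 3 + \left(-2 + 3 T\right) = 1 + 3 T$)
$\frac{638}{Y{\left(U{\left(-3,-2 \right)} \right)}} = \frac{638}{1 + 3 \cdot 4 \left(-3\right)^{2}} = \frac{638}{1 + 3 \cdot 4 \cdot 9} = \frac{638}{1 + 3 \cdot 36} = \frac{638}{1 + 108} = \frac{638}{109}$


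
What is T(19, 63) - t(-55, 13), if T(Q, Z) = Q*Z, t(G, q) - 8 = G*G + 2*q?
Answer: -1862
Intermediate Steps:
t(G, q) = 8 + G**2 + 2*q (t(G, q) = 8 + (G*G + 2*q) = 8 + (G**2 + 2*q) = 8 + G**2 + 2*q)
T(19, 63) - t(-55, 13) = 19*63 - (8 + (-55)**2 + 2*13) = 1197 - (8 + 3025 + 26) = 1197 - 1*3059 = 1197 - 3059 = -1862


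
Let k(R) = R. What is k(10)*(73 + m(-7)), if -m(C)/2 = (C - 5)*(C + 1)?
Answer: -710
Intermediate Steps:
m(C) = -2*(1 + C)*(-5 + C) (m(C) = -2*(C - 5)*(C + 1) = -2*(-5 + C)*(1 + C) = -2*(1 + C)*(-5 + C))
k(10)*(73 + m(-7)) = 10*(73 + (10 - 2*(-7)² + 8*(-7))) = 10*(73 + (10 - 2*49 - 56)) = 10*(73 + (10 - 98 - 56)) = 10*(73 - 144) = 10*(-71) = -710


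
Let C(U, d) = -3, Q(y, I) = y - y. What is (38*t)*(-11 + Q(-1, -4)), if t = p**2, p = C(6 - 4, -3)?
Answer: -3762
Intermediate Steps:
Q(y, I) = 0
p = -3
t = 9 (t = (-3)**2 = 9)
(38*t)*(-11 + Q(-1, -4)) = (38*9)*(-11 + 0) = 342*(-11) = -3762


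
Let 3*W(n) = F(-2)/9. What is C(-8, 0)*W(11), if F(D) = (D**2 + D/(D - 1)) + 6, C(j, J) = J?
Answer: 0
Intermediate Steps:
F(D) = 6 + D**2 + D/(-1 + D) (F(D) = (D**2 + D/(-1 + D)) + 6 = 6 + D**2 + D/(-1 + D))
W(n) = 32/81 (W(n) = (((-6 + (-2)**3 - 1*(-2)**2 + 7*(-2))/(-1 - 2))/9)/3 = (((-6 - 8 - 1*4 - 14)/(-3))*(1/9))/3 = (-(-6 - 8 - 4 - 14)/3*(1/9))/3 = (-1/3*(-32)*(1/9))/3 = ((32/3)*(1/9))/3 = (1/3)*(32/27) = 32/81)
C(-8, 0)*W(11) = 0*(32/81) = 0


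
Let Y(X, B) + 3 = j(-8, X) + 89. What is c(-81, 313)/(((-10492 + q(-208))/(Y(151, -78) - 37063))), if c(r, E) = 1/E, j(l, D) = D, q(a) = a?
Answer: 18413/1674550 ≈ 0.010996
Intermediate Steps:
Y(X, B) = 86 + X (Y(X, B) = -3 + (X + 89) = -3 + (89 + X) = 86 + X)
c(-81, 313)/(((-10492 + q(-208))/(Y(151, -78) - 37063))) = 1/(313*(((-10492 - 208)/((86 + 151) - 37063)))) = 1/(313*((-10700/(237 - 37063)))) = 1/(313*((-10700/(-36826)))) = 1/(313*((-10700*(-1/36826)))) = 1/(313*(5350/18413)) = (1/313)*(18413/5350) = 18413/1674550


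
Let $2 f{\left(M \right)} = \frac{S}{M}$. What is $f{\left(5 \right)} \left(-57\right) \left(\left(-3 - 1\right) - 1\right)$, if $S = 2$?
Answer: $57$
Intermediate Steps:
$f{\left(M \right)} = \frac{1}{M}$ ($f{\left(M \right)} = \frac{2 \frac{1}{M}}{2} = \frac{1}{M}$)
$f{\left(5 \right)} \left(-57\right) \left(\left(-3 - 1\right) - 1\right) = \frac{1}{5} \left(-57\right) \left(\left(-3 - 1\right) - 1\right) = \frac{1}{5} \left(-57\right) \left(-4 - 1\right) = \left(- \frac{57}{5}\right) \left(-5\right) = 57$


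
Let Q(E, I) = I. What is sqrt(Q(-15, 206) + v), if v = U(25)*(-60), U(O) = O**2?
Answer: I*sqrt(37294) ≈ 193.12*I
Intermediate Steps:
v = -37500 (v = 25**2*(-60) = 625*(-60) = -37500)
sqrt(Q(-15, 206) + v) = sqrt(206 - 37500) = sqrt(-37294) = I*sqrt(37294)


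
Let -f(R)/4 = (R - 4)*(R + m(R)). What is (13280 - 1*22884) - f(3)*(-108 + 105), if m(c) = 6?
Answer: -9496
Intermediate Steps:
f(R) = -4*(-4 + R)*(6 + R) (f(R) = -4*(R - 4)*(R + 6) = -4*(-4 + R)*(6 + R))
(13280 - 1*22884) - f(3)*(-108 + 105) = (13280 - 1*22884) - (96 - 8*3 - 4*3²)*(-108 + 105) = (13280 - 22884) - (96 - 24 - 4*9)*(-3) = -9604 - (96 - 24 - 36)*(-3) = -9604 - 36*(-3) = -9604 - 1*(-108) = -9604 + 108 = -9496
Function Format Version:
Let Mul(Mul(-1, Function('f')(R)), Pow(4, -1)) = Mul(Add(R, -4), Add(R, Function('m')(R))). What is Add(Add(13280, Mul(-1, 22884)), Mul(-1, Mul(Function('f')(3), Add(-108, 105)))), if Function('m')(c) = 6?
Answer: -9496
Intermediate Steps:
Function('f')(R) = Mul(-4, Add(-4, R), Add(6, R)) (Function('f')(R) = Mul(-4, Mul(Add(R, -4), Add(R, 6))) = Mul(-4, Mul(Add(-4, R), Add(6, R))) = Mul(-4, Add(-4, R), Add(6, R)))
Add(Add(13280, Mul(-1, 22884)), Mul(-1, Mul(Function('f')(3), Add(-108, 105)))) = Add(Add(13280, Mul(-1, 22884)), Mul(-1, Mul(Add(96, Mul(-8, 3), Mul(-4, Pow(3, 2))), Add(-108, 105)))) = Add(Add(13280, -22884), Mul(-1, Mul(Add(96, -24, Mul(-4, 9)), -3))) = Add(-9604, Mul(-1, Mul(Add(96, -24, -36), -3))) = Add(-9604, Mul(-1, Mul(36, -3))) = Add(-9604, Mul(-1, -108)) = Add(-9604, 108) = -9496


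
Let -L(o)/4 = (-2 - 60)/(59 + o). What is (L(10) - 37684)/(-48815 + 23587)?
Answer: 649987/435183 ≈ 1.4936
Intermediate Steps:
L(o) = 248/(59 + o) (L(o) = -4*(-2 - 60)/(59 + o) = -(-248)/(59 + o) = 248/(59 + o))
(L(10) - 37684)/(-48815 + 23587) = (248/(59 + 10) - 37684)/(-48815 + 23587) = (248/69 - 37684)/(-25228) = (248*(1/69) - 37684)*(-1/25228) = (248/69 - 37684)*(-1/25228) = -2599948/69*(-1/25228) = 649987/435183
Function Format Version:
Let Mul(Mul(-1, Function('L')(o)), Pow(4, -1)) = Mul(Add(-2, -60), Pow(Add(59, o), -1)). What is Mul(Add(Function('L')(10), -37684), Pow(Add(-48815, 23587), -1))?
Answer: Rational(649987, 435183) ≈ 1.4936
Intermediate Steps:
Function('L')(o) = Mul(248, Pow(Add(59, o), -1)) (Function('L')(o) = Mul(-4, Mul(Add(-2, -60), Pow(Add(59, o), -1))) = Mul(-4, Mul(-62, Pow(Add(59, o), -1))) = Mul(248, Pow(Add(59, o), -1)))
Mul(Add(Function('L')(10), -37684), Pow(Add(-48815, 23587), -1)) = Mul(Add(Mul(248, Pow(Add(59, 10), -1)), -37684), Pow(Add(-48815, 23587), -1)) = Mul(Add(Mul(248, Pow(69, -1)), -37684), Pow(-25228, -1)) = Mul(Add(Mul(248, Rational(1, 69)), -37684), Rational(-1, 25228)) = Mul(Add(Rational(248, 69), -37684), Rational(-1, 25228)) = Mul(Rational(-2599948, 69), Rational(-1, 25228)) = Rational(649987, 435183)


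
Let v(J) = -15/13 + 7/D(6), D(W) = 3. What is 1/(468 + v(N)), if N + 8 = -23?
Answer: 39/18298 ≈ 0.0021314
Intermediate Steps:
N = -31 (N = -8 - 23 = -31)
v(J) = 46/39 (v(J) = -15/13 + 7/3 = 46/39)
1/(468 + v(N)) = 1/(468 + 46/39) = 1/(18298/39) = 39/18298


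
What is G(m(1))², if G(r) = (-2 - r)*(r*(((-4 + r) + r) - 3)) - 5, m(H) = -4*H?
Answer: 13225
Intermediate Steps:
G(r) = -5 + r*(-7 + 2*r)*(-2 - r) (G(r) = (-2 - r)*(r*((-4 + 2*r) - 3)) - 5 = (-2 - r)*(r*(-7 + 2*r)) - 5 = r*(-7 + 2*r)*(-2 - r) - 5 = -5 + r*(-7 + 2*r)*(-2 - r))
G(m(1))² = (-5 - 2*(-4*1)³ + 3*(-4*1)² + 14*(-4*1))² = (-5 - 2*(-4)³ + 3*(-4)² + 14*(-4))² = (-5 - 2*(-64) + 3*16 - 56)² = (-5 + 128 + 48 - 56)² = 115² = 13225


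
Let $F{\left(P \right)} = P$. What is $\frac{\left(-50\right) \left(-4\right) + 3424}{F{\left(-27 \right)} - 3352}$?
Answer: $- \frac{3624}{3379} \approx -1.0725$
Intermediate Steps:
$\frac{\left(-50\right) \left(-4\right) + 3424}{F{\left(-27 \right)} - 3352} = \frac{\left(-50\right) \left(-4\right) + 3424}{-27 - 3352} = \frac{200 + 3424}{-3379} = 3624 \left(- \frac{1}{3379}\right) = - \frac{3624}{3379}$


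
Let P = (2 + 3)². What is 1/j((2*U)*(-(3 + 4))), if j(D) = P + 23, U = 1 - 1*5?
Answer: 1/48 ≈ 0.020833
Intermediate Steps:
P = 25 (P = 5² = 25)
U = -4 (U = 1 - 5 = -4)
j(D) = 48 (j(D) = 25 + 23 = 48)
1/j((2*U)*(-(3 + 4))) = 1/48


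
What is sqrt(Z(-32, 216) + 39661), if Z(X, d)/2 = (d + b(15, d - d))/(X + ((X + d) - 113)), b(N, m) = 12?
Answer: 3*sqrt(744965)/13 ≈ 199.18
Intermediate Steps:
Z(X, d) = 2*(12 + d)/(-113 + d + 2*X) (Z(X, d) = 2*((d + 12)/(X + ((X + d) - 113))) = 2*((12 + d)/(X + (-113 + X + d))) = 2*((12 + d)/(-113 + d + 2*X)) = 2*(12 + d)/(-113 + d + 2*X))
sqrt(Z(-32, 216) + 39661) = sqrt(2*(12 + 216)/(-113 + 216 + 2*(-32)) + 39661) = sqrt(2*228/(-113 + 216 - 64) + 39661) = sqrt(2*228/39 + 39661) = sqrt(2*(1/39)*228 + 39661) = sqrt(152/13 + 39661) = sqrt(515745/13) = 3*sqrt(744965)/13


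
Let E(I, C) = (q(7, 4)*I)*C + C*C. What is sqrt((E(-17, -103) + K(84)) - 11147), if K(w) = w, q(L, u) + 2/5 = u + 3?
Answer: sqrt(277565)/5 ≈ 105.37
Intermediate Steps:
q(L, u) = 13/5 + u (q(L, u) = -2/5 + (u + 3) = -2/5 + (3 + u) = 13/5 + u)
E(I, C) = C**2 + 33*C*I/5 (E(I, C) = ((13/5 + 4)*I)*C + C*C = (33*I/5)*C + C**2 = 33*C*I/5 + C**2 = C**2 + 33*C*I/5)
sqrt((E(-17, -103) + K(84)) - 11147) = sqrt(((1/5)*(-103)*(5*(-103) + 33*(-17)) + 84) - 11147) = sqrt(((1/5)*(-103)*(-515 - 561) + 84) - 11147) = sqrt(((1/5)*(-103)*(-1076) + 84) - 11147) = sqrt((110828/5 + 84) - 11147) = sqrt(111248/5 - 11147) = sqrt(55513/5) = sqrt(277565)/5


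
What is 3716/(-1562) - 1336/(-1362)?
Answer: -743590/531861 ≈ -1.3981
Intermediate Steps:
3716/(-1562) - 1336/(-1362) = 3716*(-1/1562) - 1336*(-1/1362) = -1858/781 + 668/681 = -743590/531861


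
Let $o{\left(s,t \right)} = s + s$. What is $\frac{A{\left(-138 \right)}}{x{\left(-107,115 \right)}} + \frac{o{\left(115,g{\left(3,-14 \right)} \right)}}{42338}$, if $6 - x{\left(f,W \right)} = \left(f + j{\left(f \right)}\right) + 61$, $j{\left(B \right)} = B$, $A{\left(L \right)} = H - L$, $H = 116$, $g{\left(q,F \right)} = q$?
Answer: $\frac{5395211}{3365871} \approx 1.6029$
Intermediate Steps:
$o{\left(s,t \right)} = 2 s$
$A{\left(L \right)} = 116 - L$
$x{\left(f,W \right)} = -55 - 2 f$ ($x{\left(f,W \right)} = 6 - \left(\left(f + f\right) + 61\right) = 6 - \left(2 f + 61\right) = 6 - \left(61 + 2 f\right) = -55 - 2 f$)
$\frac{A{\left(-138 \right)}}{x{\left(-107,115 \right)}} + \frac{o{\left(115,g{\left(3,-14 \right)} \right)}}{42338} = \frac{116 - -138}{-55 - -214} + \frac{2 \cdot 115}{42338} = \frac{116 + 138}{-55 + 214} + 230 \cdot \frac{1}{42338} = \frac{254}{159} + \frac{115}{21169} = \frac{5395211}{3365871}$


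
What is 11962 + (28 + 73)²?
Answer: 22163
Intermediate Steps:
11962 + (28 + 73)² = 11962 + 101² = 11962 + 10201 = 22163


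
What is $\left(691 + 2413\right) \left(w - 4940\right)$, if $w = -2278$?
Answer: $-22404672$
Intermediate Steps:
$\left(691 + 2413\right) \left(w - 4940\right) = \left(691 + 2413\right) \left(-2278 - 4940\right) = 3104 \left(-7218\right) = -22404672$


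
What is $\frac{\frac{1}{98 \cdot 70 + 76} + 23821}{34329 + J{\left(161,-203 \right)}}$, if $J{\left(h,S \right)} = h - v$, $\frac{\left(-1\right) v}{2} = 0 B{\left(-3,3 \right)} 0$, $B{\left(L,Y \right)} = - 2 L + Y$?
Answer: $\frac{165222457}{239222640} \approx 0.69066$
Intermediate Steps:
$B{\left(L,Y \right)} = Y - 2 L$
$v = 0$ ($v = - 2 \cdot 0 \left(3 - -6\right) 0 = - 2 \cdot 0 \left(3 + 6\right) 0 = - 2 \cdot 0 \cdot 9 \cdot 0 = - 2 \cdot 0 \cdot 0 = \left(-2\right) 0 = 0$)
$J{\left(h,S \right)} = h$ ($J{\left(h,S \right)} = h - 0 = h + 0 = h$)
$\frac{\frac{1}{98 \cdot 70 + 76} + 23821}{34329 + J{\left(161,-203 \right)}} = \frac{\frac{1}{98 \cdot 70 + 76} + 23821}{34329 + 161} = \frac{\frac{1}{6860 + 76} + 23821}{34490} = \left(\frac{1}{6936} + 23821\right) \frac{1}{34490} = \frac{165222457}{6936} \cdot \frac{1}{34490} = \frac{165222457}{239222640}$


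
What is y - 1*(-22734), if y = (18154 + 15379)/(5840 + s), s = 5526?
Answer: 258428177/11366 ≈ 22737.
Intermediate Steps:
y = 33533/11366 (y = (18154 + 15379)/(5840 + 5526) = 33533/11366 ≈ 2.9503)
y - 1*(-22734) = 33533/11366 - 1*(-22734) = 33533/11366 + 22734 = 258428177/11366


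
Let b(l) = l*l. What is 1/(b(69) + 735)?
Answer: 1/5496 ≈ 0.00018195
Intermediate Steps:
b(l) = l²
1/(b(69) + 735) = 1/(69² + 735) = 1/(4761 + 735) = 1/5496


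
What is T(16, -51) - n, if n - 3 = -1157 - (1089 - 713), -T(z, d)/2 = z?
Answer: 1498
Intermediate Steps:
T(z, d) = -2*z
n = -1530 (n = 3 + (-1157 - (1089 - 713)) = 3 + (-1157 - 1*376) = 3 + (-1157 - 376) = 3 - 1533 = -1530)
T(16, -51) - n = -2*16 - 1*(-1530) = -32 + 1530 = 1498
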